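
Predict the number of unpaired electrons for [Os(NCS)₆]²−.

2

Each isothiocyanate is −1; balancing the −2 overall charge requires Os(IV).
Osmium is a group-8 element; Os(IV) is therefore d⁴.
The spin state decides the count: a 5d ion has a large Δₒ and is invariably low-spin.
An octahedral low-spin d⁴ ion is t₂g⁴e_g⁰, giving 2 unpaired electrons.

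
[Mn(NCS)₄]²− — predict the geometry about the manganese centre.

Each isothiocyanate is −1; balancing the −2 overall charge requires Mn(II).
Mn sits in group 7, so the d-electron count is 7 − 2 = 5.
Coordination number: 4.
Isothiocyanate is a weak-field ligand.
A high-spin d⁵ ion has zero CFSE in either geometry, so four ligands adopt the sterically favoured tetrahedral geometry.

tetrahedral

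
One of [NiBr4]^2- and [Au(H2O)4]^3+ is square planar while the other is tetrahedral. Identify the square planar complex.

[Au(H2O)4]^3+

For [NiBr4]^2-: Each bromide is −1; balancing the −2 overall charge requires Ni(II). Group 10 minus oxidation state 2 gives a d⁸ configuration. Bromide is a weak-field ligand. With weak-field ligands the CFSE gain from square planar is small, so a 3d d⁸ ion takes the sterically preferred tetrahedral geometry. → tetrahedral.
For [Au(H2O)4]^3+: Water is neutral; balancing the +3 overall charge requires Au(III). Au sits in group 11, so the d-electron count is 11 − 3 = 8. A 5d d⁸ ion has a large crystal-field splitting; square planar leaves the high-energy d_{x²−y²} orbital empty and maximises CFSE. → square planar.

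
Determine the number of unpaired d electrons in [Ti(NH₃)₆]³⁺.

Summing ligand charges against the +3 overall charge gives an oxidation state of +3 for titanium.
Group 4 minus oxidation state 3 gives a d¹ configuration.
In an octahedral field the d¹ configuration is t₂g¹e_g⁰ (only one arrangement possible), giving 1 unpaired electron.

1 unpaired electron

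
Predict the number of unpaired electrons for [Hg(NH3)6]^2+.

Summing ligand charges against the +2 overall charge gives an oxidation state of +2 for mercury.
Mercury is a group-12 element; Hg(II) is therefore d¹⁰.
In an octahedral field the d¹⁰ configuration is t₂g⁶e_g⁴, giving 0 unpaired electrons.

0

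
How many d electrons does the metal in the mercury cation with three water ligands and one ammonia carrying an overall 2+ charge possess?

Ligand charges: water is neutral; ammonia is neutral. With an overall charge of +2 the mercury centre must be in the +2 oxidation state.
Hg sits in group 12, so the d-electron count is 12 − 2 = 10.

d¹⁰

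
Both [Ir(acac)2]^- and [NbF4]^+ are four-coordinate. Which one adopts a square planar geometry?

For [Ir(acac)2]^-: Summing ligand charges against the −1 overall charge gives an oxidation state of +1 for iridium. Group 9 minus oxidation state 1 gives a d⁸ configuration. A 5d d⁸ ion has a large crystal-field splitting; square planar leaves the high-energy d_{x²−y²} orbital empty and maximises CFSE. → square planar.
For [NbF4]^+: Summing ligand charges against the +1 overall charge gives an oxidation state of +5 for niobium. Group 5 minus oxidation state 5 gives a d⁰ configuration. A d⁰ ion has no crystal-field stabilisation preference between square planar and tetrahedral, so four ligands adopt the sterically favoured tetrahedral geometry. → tetrahedral.

[Ir(acac)2]^-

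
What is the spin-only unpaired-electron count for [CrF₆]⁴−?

4

Ligand charges: each fluoride is −1. With an overall charge of −4 the chromium centre must be in the +2 oxidation state.
Cr sits in group 6, so the d-electron count is 6 − 2 = 4.
The spin state decides the count: Fluoride is a weak-field ligand for a first-row metal, so the complex is high-spin.
An octahedral high-spin d⁴ ion is t₂g³e_g¹, giving 4 unpaired electrons.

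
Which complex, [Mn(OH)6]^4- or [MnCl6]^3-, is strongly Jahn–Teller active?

[MnCl6]^3-

[Mn(OH)6]^4-: Ligand charges: each hydroxide is −1. With an overall charge of −4 the manganese centre must be in the +2 oxidation state. Group 7 minus oxidation state 2 gives a d⁵ configuration. Hydroxide is a weak-field ligand for a first-row metal, so the complex is high-spin. The d⁵ configuration leaves the e_g set evenly filled (or empty) — no strong Jahn–Teller driving force.
[MnCl6]^3-: Each chloride is −1; balancing the −3 overall charge requires Mn(III). Group 7 minus oxidation state 3 gives a d⁴ configuration. Chloride is a weak-field ligand for a first-row metal, so the complex is high-spin. The t₂g³e_g¹ (high-spin) configuration has an unevenly filled e_g set; the Jahn–Teller theorem predicts a tetragonal distortion (typically axial elongation) to lift the degeneracy.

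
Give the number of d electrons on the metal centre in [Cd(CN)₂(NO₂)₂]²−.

d10

Ligand charges: each cyanide is −1; each nitro (N-bound nitrite) is −1. With an overall charge of −2 the cadmium centre must be in the +2 oxidation state.
Cadmium is a group-12 element; Cd(II) is therefore d¹⁰.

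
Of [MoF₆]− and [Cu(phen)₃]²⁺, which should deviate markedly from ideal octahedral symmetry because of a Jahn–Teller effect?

[Cu(phen)₃]²⁺

[MoF₆]−: Summing ligand charges against the −1 overall charge gives an oxidation state of +5 for molybdenum. Group 6 minus oxidation state 5 gives a d¹ configuration. The d¹ configuration leaves the e_g set evenly filled (or empty) — no strong Jahn–Teller driving force.
[Cu(phen)₃]²⁺: Summing ligand charges against the +2 overall charge gives an oxidation state of +2 for copper. Copper is a group-11 element; Cu(II) is therefore d⁹. The t₂g⁶e_g³ configuration has an unevenly filled e_g set; the Jahn–Teller theorem predicts a tetragonal distortion (typically axial elongation) to lift the degeneracy.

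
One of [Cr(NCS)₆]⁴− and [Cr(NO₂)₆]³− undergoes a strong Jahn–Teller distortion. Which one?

[Cr(NCS)₆]⁴−: Ligand charges: each isothiocyanate is −1. With an overall charge of −4 the chromium centre must be in the +2 oxidation state. Cr sits in group 6, so the d-electron count is 6 − 2 = 4. Isothiocyanate is a weak-field ligand for a first-row metal, so the complex is high-spin. The t₂g³e_g¹ (high-spin) configuration has an unevenly filled e_g set; the Jahn–Teller theorem predicts a tetragonal distortion (typically axial elongation) to lift the degeneracy.
[Cr(NO₂)₆]³−: Ligand charges: each nitro (N-bound nitrite) is −1. With an overall charge of −3 the chromium centre must be in the +3 oxidation state. Chromium is a group-6 element; Cr(III) is therefore d³. The d³ configuration leaves the e_g set evenly filled (or empty) — no strong Jahn–Teller driving force.

[Cr(NCS)₆]⁴−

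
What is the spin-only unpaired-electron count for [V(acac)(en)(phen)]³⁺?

Each acetylacetonate is −1; ethylenediamine is neutral; 1,10-phenanthroline is neutral; balancing the +3 overall charge requires V(IV).
Group 5 minus oxidation state 4 gives a d¹ configuration.
Counting donor atoms: 1×acetylacetonate (bidentate) → 2 donors; 1×ethylenediamine (bidentate) → 2 donors; 1×1,10-phenanthroline (bidentate) → 2 donors. Coordination number = 6.
In an octahedral field the d¹ configuration is t₂g¹e_g⁰ (only one arrangement possible), giving 1 unpaired electron.

1 unpaired electron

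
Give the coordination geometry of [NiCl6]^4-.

octahedral

Ligand charges: each chloride is −1. With an overall charge of −4 the nickel centre must be in the +2 oxidation state.
Group 10 minus oxidation state 2 gives a d⁸ configuration.
With 6 monodentate ligands the coordination number is 6.
Six donors around a single metal centre give an octahedral coordination sphere.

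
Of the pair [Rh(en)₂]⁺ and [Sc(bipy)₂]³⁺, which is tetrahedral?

[Sc(bipy)₂]³⁺

For [Rh(en)₂]⁺: Summing ligand charges against the +1 overall charge gives an oxidation state of +1 for rhodium. Rhodium is a group-9 element; Rh(I) is therefore d⁸. A 4d d⁸ ion has a large crystal-field splitting; square planar leaves the high-energy d_{x²−y²} orbital empty and maximises CFSE. → square planar.
For [Sc(bipy)₂]³⁺: Summing ligand charges against the +3 overall charge gives an oxidation state of +3 for scandium. Sc sits in group 3, so the d-electron count is 3 − 3 = 0. A d⁰ ion has no crystal-field stabilisation preference between square planar and tetrahedral, so four ligands adopt the sterically favoured tetrahedral geometry. → tetrahedral.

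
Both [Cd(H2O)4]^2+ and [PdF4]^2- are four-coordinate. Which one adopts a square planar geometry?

For [Cd(H2O)4]^2+: Ligand charges: water is neutral. With an overall charge of +2 the cadmium centre must be in the +2 oxidation state. Cd sits in group 12, so the d-electron count is 12 − 2 = 10. A d¹⁰ ion has no crystal-field stabilisation preference between square planar and tetrahedral, so four ligands adopt the sterically favoured tetrahedral geometry. → tetrahedral.
For [PdF4]^2-: Summing ligand charges against the −2 overall charge gives an oxidation state of +2 for palladium. Palladium is a group-10 element; Pd(II) is therefore d⁸. A 4d d⁸ ion has a large crystal-field splitting; square planar leaves the high-energy d_{x²−y²} orbital empty and maximises CFSE. → square planar.

[PdF4]^2-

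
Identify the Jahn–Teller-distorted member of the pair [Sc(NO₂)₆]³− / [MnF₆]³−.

[Sc(NO₂)₆]³−: Ligand charges: each nitro (N-bound nitrite) is −1. With an overall charge of −3 the scandium centre must be in the +3 oxidation state. Sc sits in group 3, so the d-electron count is 3 − 3 = 0. The d⁰ configuration leaves the e_g set evenly filled (or empty) — no strong Jahn–Teller driving force.
[MnF₆]³−: Each fluoride is −1; balancing the −3 overall charge requires Mn(III). Group 7 minus oxidation state 3 gives a d⁴ configuration. Fluoride is a weak-field ligand for a first-row metal, so the complex is high-spin. The t₂g³e_g¹ (high-spin) configuration has an unevenly filled e_g set; the Jahn–Teller theorem predicts a tetragonal distortion (typically axial elongation) to lift the degeneracy.

[MnF₆]³−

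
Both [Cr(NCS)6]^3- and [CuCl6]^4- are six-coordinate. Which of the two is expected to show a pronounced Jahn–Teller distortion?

[Cr(NCS)6]^3-: Summing ligand charges against the −3 overall charge gives an oxidation state of +3 for chromium. Cr sits in group 6, so the d-electron count is 6 − 3 = 3. The d³ configuration leaves the e_g set evenly filled (or empty) — no strong Jahn–Teller driving force.
[CuCl6]^4-: Summing ligand charges against the −4 overall charge gives an oxidation state of +2 for copper. Group 11 minus oxidation state 2 gives a d⁹ configuration. The t₂g⁶e_g³ configuration has an unevenly filled e_g set; the Jahn–Teller theorem predicts a tetragonal distortion (typically axial elongation) to lift the degeneracy.

[CuCl6]^4-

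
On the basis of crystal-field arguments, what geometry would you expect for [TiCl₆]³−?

Ligand charges: each chloride is −1. With an overall charge of −3 the titanium centre must be in the +3 oxidation state.
Titanium is a group-4 element; Ti(III) is therefore d¹.
Coordination number: 6.
Six donors around a single metal centre give an octahedral coordination sphere.

octahedral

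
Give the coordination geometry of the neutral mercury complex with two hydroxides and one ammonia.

trigonal planar

Each hydroxide is −1; ammonia is neutral; balancing the 0 overall charge requires Hg(II).
Hg sits in group 12, so the d-electron count is 12 − 2 = 10.
Coordination number: 3.
Three ligands around a d¹⁰ centre minimise repulsion in a trigonal-planar arrangement.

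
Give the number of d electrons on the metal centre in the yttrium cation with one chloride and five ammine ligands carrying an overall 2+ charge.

Each chloride is −1; ammonia is neutral; balancing the +2 overall charge requires Y(III).
Y sits in group 3, so the d-electron count is 3 − 3 = 0.

d⁰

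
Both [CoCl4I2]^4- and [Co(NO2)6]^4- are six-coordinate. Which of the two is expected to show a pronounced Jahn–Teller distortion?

[Co(NO2)6]^4-

[CoCl4I2]^4-: Each chloride is −1; each iodide is −1; balancing the −4 overall charge requires Co(II). Group 9 minus oxidation state 2 gives a d⁷ configuration. Chloride and iodide are weak-field ligands for a first-row metal, so the complex is high-spin. The d⁷ configuration leaves the e_g set evenly filled (or empty) — no strong Jahn–Teller driving force.
[Co(NO2)6]^4-: Summing ligand charges against the −4 overall charge gives an oxidation state of +2 for cobalt. Cobalt is a group-9 element; Co(II) is therefore d⁷. Nitro (N-bound nitrite) is a strong-field ligand (high in the spectrochemical series) for a first-row metal, so the complex is low-spin. The t₂g⁶e_g¹ (low-spin) configuration has an unevenly filled e_g set; the Jahn–Teller theorem predicts a tetragonal distortion (typically axial elongation) to lift the degeneracy.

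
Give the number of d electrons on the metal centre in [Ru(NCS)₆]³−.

Each isothiocyanate is −1; balancing the −3 overall charge requires Ru(III).
Group 8 minus oxidation state 3 gives a d⁵ configuration.

d5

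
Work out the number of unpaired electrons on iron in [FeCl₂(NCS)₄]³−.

5 unpaired electrons

Each chloride is −1; each isothiocyanate is −1; balancing the −3 overall charge requires Fe(III).
Fe sits in group 8, so the d-electron count is 8 − 3 = 5.
The spin state decides the count: Chloride and isothiocyanate are weak-field ligands for a first-row metal, so the complex is high-spin.
An octahedral high-spin d⁵ ion is t₂g³e_g², giving 5 unpaired electrons.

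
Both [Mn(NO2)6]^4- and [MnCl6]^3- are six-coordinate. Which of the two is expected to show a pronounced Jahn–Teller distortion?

[Mn(NO2)6]^4-: Each nitro (N-bound nitrite) is −1; balancing the −4 overall charge requires Mn(II). Group 7 minus oxidation state 2 gives a d⁵ configuration. Nitro (N-bound nitrite) is a strong-field ligand (high in the spectrochemical series) for a first-row metal, so the complex is low-spin. The d⁵ configuration leaves the e_g set evenly filled (or empty) — no strong Jahn–Teller driving force.
[MnCl6]^3-: Summing ligand charges against the −3 overall charge gives an oxidation state of +3 for manganese. Mn sits in group 7, so the d-electron count is 7 − 3 = 4. Chloride is a weak-field ligand for a first-row metal, so the complex is high-spin. The t₂g³e_g¹ (high-spin) configuration has an unevenly filled e_g set; the Jahn–Teller theorem predicts a tetragonal distortion (typically axial elongation) to lift the degeneracy.

[MnCl6]^3-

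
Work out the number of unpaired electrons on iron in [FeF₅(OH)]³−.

Ligand charges: each fluoride is −1; each hydroxide is −1. With an overall charge of −3 the iron centre must be in the +3 oxidation state.
Group 8 minus oxidation state 3 gives a d⁵ configuration.
The spin state decides the count: Fluoride and hydroxide are weak-field ligands for a first-row metal, so the complex is high-spin.
An octahedral high-spin d⁵ ion is t₂g³e_g², giving 5 unpaired electrons.

5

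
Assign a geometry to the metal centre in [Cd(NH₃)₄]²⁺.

Ammonia is neutral; balancing the +2 overall charge requires Cd(II).
Group 12 minus oxidation state 2 gives a d¹⁰ configuration.
Coordination number: 4.
A d¹⁰ ion has no crystal-field stabilisation preference between square planar and tetrahedral, so four ligands adopt the sterically favoured tetrahedral geometry.

tetrahedral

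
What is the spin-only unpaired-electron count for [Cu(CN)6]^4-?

1 unpaired electron

Each cyanide is −1; balancing the −4 overall charge requires Cu(II).
Cu sits in group 11, so the d-electron count is 11 − 2 = 9.
In an octahedral field the d⁹ configuration is t₂g⁶e_g³ (only one arrangement possible), giving 1 unpaired electron.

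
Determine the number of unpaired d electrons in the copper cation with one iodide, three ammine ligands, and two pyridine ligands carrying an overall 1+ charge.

1

Summing ligand charges against the +1 overall charge gives an oxidation state of +2 for copper.
Group 11 minus oxidation state 2 gives a d⁹ configuration.
In an octahedral field the d⁹ configuration is t₂g⁶e_g³ (only one arrangement possible), giving 1 unpaired electron.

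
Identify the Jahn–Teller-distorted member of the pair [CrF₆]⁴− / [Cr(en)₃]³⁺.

[CrF₆]⁴−

[CrF₆]⁴−: Summing ligand charges against the −4 overall charge gives an oxidation state of +2 for chromium. Cr sits in group 6, so the d-electron count is 6 − 2 = 4. Fluoride is a weak-field ligand for a first-row metal, so the complex is high-spin. The t₂g³e_g¹ (high-spin) configuration has an unevenly filled e_g set; the Jahn–Teller theorem predicts a tetragonal distortion (typically axial elongation) to lift the degeneracy.
[Cr(en)₃]³⁺: Summing ligand charges against the +3 overall charge gives an oxidation state of +3 for chromium. Chromium is a group-6 element; Cr(III) is therefore d³. The d³ configuration leaves the e_g set evenly filled (or empty) — no strong Jahn–Teller driving force.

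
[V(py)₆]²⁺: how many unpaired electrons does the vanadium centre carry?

Pyridine is neutral; balancing the +2 overall charge requires V(II).
Group 5 minus oxidation state 2 gives a d³ configuration.
In an octahedral field the d³ configuration is t₂g³e_g⁰ (only one arrangement possible), giving 3 unpaired electrons.

3 unpaired electrons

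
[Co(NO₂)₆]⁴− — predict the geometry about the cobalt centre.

octahedral

Ligand charges: each nitro (N-bound nitrite) is −1. With an overall charge of −4 the cobalt centre must be in the +2 oxidation state.
Co sits in group 9, so the d-electron count is 9 − 2 = 7.
Coordination number: 6.
Six donors around a single metal centre give an octahedral coordination sphere.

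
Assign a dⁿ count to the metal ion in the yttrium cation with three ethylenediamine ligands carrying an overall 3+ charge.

d⁰

Ethylenediamine is neutral; balancing the +3 overall charge requires Y(III).
Y sits in group 3, so the d-electron count is 3 − 3 = 0.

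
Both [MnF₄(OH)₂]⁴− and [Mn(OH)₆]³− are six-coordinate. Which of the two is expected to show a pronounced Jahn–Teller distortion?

[Mn(OH)₆]³−

[MnF₄(OH)₂]⁴−: Ligand charges: each fluoride is −1; each hydroxide is −1. With an overall charge of −4 the manganese centre must be in the +2 oxidation state. Mn sits in group 7, so the d-electron count is 7 − 2 = 5. Fluoride and hydroxide are weak-field ligands for a first-row metal, so the complex is high-spin. The d⁵ configuration leaves the e_g set evenly filled (or empty) — no strong Jahn–Teller driving force.
[Mn(OH)₆]³−: Each hydroxide is −1; balancing the −3 overall charge requires Mn(III). Group 7 minus oxidation state 3 gives a d⁴ configuration. Hydroxide is a weak-field ligand for a first-row metal, so the complex is high-spin. The t₂g³e_g¹ (high-spin) configuration has an unevenly filled e_g set; the Jahn–Teller theorem predicts a tetragonal distortion (typically axial elongation) to lift the degeneracy.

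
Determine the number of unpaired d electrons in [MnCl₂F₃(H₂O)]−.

3

Summing ligand charges against the −1 overall charge gives an oxidation state of +4 for manganese.
Mn sits in group 7, so the d-electron count is 7 − 4 = 3.
In an octahedral field the d³ configuration is t₂g³e_g⁰ (only one arrangement possible), giving 3 unpaired electrons.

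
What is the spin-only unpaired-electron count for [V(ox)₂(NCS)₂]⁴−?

3 unpaired electrons

Summing ligand charges against the −4 overall charge gives an oxidation state of +2 for vanadium.
Vanadium is a group-5 element; V(II) is therefore d³.
Counting donor atoms: 2×oxalate (bidentate) → 4 donors; 2×isothiocyanate (monodentate) → 2 donors. Coordination number = 6.
In an octahedral field the d³ configuration is t₂g³e_g⁰ (only one arrangement possible), giving 3 unpaired electrons.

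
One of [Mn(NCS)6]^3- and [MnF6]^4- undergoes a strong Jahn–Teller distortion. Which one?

[Mn(NCS)6]^3-: Each isothiocyanate is −1; balancing the −3 overall charge requires Mn(III). Manganese is a group-7 element; Mn(III) is therefore d⁴. Isothiocyanate is a weak-field ligand for a first-row metal, so the complex is high-spin. The t₂g³e_g¹ (high-spin) configuration has an unevenly filled e_g set; the Jahn–Teller theorem predicts a tetragonal distortion (typically axial elongation) to lift the degeneracy.
[MnF6]^4-: Ligand charges: each fluoride is −1. With an overall charge of −4 the manganese centre must be in the +2 oxidation state. Manganese is a group-7 element; Mn(II) is therefore d⁵. Fluoride is a weak-field ligand for a first-row metal, so the complex is high-spin. The d⁵ configuration leaves the e_g set evenly filled (or empty) — no strong Jahn–Teller driving force.

[Mn(NCS)6]^3-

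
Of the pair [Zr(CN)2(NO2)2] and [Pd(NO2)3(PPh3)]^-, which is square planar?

[Pd(NO2)3(PPh3)]^-

For [Zr(CN)2(NO2)2]: Summing ligand charges against the 0 overall charge gives an oxidation state of +4 for zirconium. Group 4 minus oxidation state 4 gives a d⁰ configuration. A d⁰ ion has no crystal-field stabilisation preference between square planar and tetrahedral, so four ligands adopt the sterically favoured tetrahedral geometry. → tetrahedral.
For [Pd(NO2)3(PPh3)]^-: Each nitro (N-bound nitrite) is −1; triphenylphosphine is neutral; balancing the −1 overall charge requires Pd(II). Pd sits in group 10, so the d-electron count is 10 − 2 = 8. A 4d d⁸ ion has a large crystal-field splitting; square planar leaves the high-energy d_{x²−y²} orbital empty and maximises CFSE. → square planar.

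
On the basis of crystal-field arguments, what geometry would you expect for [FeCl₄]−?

tetrahedral

Each chloride is −1; balancing the −1 overall charge requires Fe(III).
Fe sits in group 8, so the d-electron count is 8 − 3 = 5.
Coordination number: 4.
Chloride is a weak-field ligand.
A high-spin d⁵ ion has zero CFSE in either geometry, so four ligands adopt the sterically favoured tetrahedral geometry.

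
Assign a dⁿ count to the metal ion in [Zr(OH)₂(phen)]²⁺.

d0

Summing ligand charges against the +2 overall charge gives an oxidation state of +4 for zirconium.
Zirconium is a group-4 element; Zr(IV) is therefore d⁰.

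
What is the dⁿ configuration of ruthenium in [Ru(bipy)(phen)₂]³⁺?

Summing ligand charges against the +3 overall charge gives an oxidation state of +3 for ruthenium.
Ruthenium is a group-8 element; Ru(III) is therefore d⁵.

d⁵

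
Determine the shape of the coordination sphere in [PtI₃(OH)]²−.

Each iodide is −1; each hydroxide is −1; balancing the −2 overall charge requires Pt(II).
Group 10 minus oxidation state 2 gives a d⁸ configuration.
Coordination number: 4.
A 5d d⁸ ion has a large crystal-field splitting; square planar leaves the high-energy d_{x²−y²} orbital empty and maximises CFSE.

square planar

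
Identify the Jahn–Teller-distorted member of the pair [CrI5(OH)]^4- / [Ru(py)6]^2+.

[CrI5(OH)]^4-: Summing ligand charges against the −4 overall charge gives an oxidation state of +2 for chromium. Chromium is a group-6 element; Cr(II) is therefore d⁴. Hydroxide and iodide are weak-field ligands for a first-row metal, so the complex is high-spin. The t₂g³e_g¹ (high-spin) configuration has an unevenly filled e_g set; the Jahn–Teller theorem predicts a tetragonal distortion (typically axial elongation) to lift the degeneracy.
[Ru(py)6]^2+: Ligand charges: pyridine is neutral. With an overall charge of +2 the ruthenium centre must be in the +2 oxidation state. Ruthenium is a group-8 element; Ru(II) is therefore d⁶. A 4d ion has a large Δₒ and is invariably low-spin. The d⁶ configuration leaves the e_g set evenly filled (or empty) — no strong Jahn–Teller driving force.

[CrI5(OH)]^4-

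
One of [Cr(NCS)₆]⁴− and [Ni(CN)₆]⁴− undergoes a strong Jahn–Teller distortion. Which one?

[Cr(NCS)₆]⁴−: Summing ligand charges against the −4 overall charge gives an oxidation state of +2 for chromium. Chromium is a group-6 element; Cr(II) is therefore d⁴. Isothiocyanate is a weak-field ligand for a first-row metal, so the complex is high-spin. The t₂g³e_g¹ (high-spin) configuration has an unevenly filled e_g set; the Jahn–Teller theorem predicts a tetragonal distortion (typically axial elongation) to lift the degeneracy.
[Ni(CN)₆]⁴−: Summing ligand charges against the −4 overall charge gives an oxidation state of +2 for nickel. Nickel is a group-10 element; Ni(II) is therefore d⁸. The d⁸ configuration leaves the e_g set evenly filled (or empty) — no strong Jahn–Teller driving force.

[Cr(NCS)₆]⁴−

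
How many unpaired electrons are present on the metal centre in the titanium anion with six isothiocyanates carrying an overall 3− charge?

1 unpaired electron

Summing ligand charges against the −3 overall charge gives an oxidation state of +3 for titanium.
Group 4 minus oxidation state 3 gives a d¹ configuration.
In an octahedral field the d¹ configuration is t₂g¹e_g⁰ (only one arrangement possible), giving 1 unpaired electron.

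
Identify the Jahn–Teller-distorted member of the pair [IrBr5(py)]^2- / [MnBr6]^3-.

[IrBr5(py)]^2-: Summing ligand charges against the −2 overall charge gives an oxidation state of +3 for iridium. Group 9 minus oxidation state 3 gives a d⁶ configuration. A 5d ion has a large Δₒ and is invariably low-spin. The d⁶ configuration leaves the e_g set evenly filled (or empty) — no strong Jahn–Teller driving force.
[MnBr6]^3-: Ligand charges: each bromide is −1. With an overall charge of −3 the manganese centre must be in the +3 oxidation state. Group 7 minus oxidation state 3 gives a d⁴ configuration. Bromide is a weak-field ligand for a first-row metal, so the complex is high-spin. The t₂g³e_g¹ (high-spin) configuration has an unevenly filled e_g set; the Jahn–Teller theorem predicts a tetragonal distortion (typically axial elongation) to lift the degeneracy.

[MnBr6]^3-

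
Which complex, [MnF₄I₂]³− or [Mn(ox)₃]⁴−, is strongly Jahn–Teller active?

[MnF₄I₂]³−: Ligand charges: each fluoride is −1; each iodide is −1. With an overall charge of −3 the manganese centre must be in the +3 oxidation state. Mn sits in group 7, so the d-electron count is 7 − 3 = 4. Fluoride and iodide are weak-field ligands for a first-row metal, so the complex is high-spin. The t₂g³e_g¹ (high-spin) configuration has an unevenly filled e_g set; the Jahn–Teller theorem predicts a tetragonal distortion (typically axial elongation) to lift the degeneracy.
[Mn(ox)₃]⁴−: Ligand charges: each oxalate is −2. With an overall charge of −4 the manganese centre must be in the +2 oxidation state. Mn sits in group 7, so the d-electron count is 7 − 2 = 5. Oxalate is a weak-field ligand for a first-row metal, so the complex is high-spin. The d⁵ configuration leaves the e_g set evenly filled (or empty) — no strong Jahn–Teller driving force.

[MnF₄I₂]³−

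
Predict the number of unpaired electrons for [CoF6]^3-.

Summing ligand charges against the −3 overall charge gives an oxidation state of +3 for cobalt.
Group 9 minus oxidation state 3 gives a d⁶ configuration.
The spin state decides the count: fluoride is the one ligand weak enough to leave Co(III) high-spin — [CoF₆]³⁻ is the classic exception.
An octahedral high-spin d⁶ ion is t₂g⁴e_g², giving 4 unpaired electrons.

4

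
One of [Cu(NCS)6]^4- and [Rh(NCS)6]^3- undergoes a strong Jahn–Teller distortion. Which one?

[Cu(NCS)6]^4-

[Cu(NCS)6]^4-: Ligand charges: each isothiocyanate is −1. With an overall charge of −4 the copper centre must be in the +2 oxidation state. Cu sits in group 11, so the d-electron count is 11 − 2 = 9. The t₂g⁶e_g³ configuration has an unevenly filled e_g set; the Jahn–Teller theorem predicts a tetragonal distortion (typically axial elongation) to lift the degeneracy.
[Rh(NCS)6]^3-: Summing ligand charges against the −3 overall charge gives an oxidation state of +3 for rhodium. Rh sits in group 9, so the d-electron count is 9 − 3 = 6. A 4d ion has a large Δₒ and is invariably low-spin. The d⁶ configuration leaves the e_g set evenly filled (or empty) — no strong Jahn–Teller driving force.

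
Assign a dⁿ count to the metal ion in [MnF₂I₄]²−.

d3

Summing ligand charges against the −2 overall charge gives an oxidation state of +4 for manganese.
Group 7 minus oxidation state 4 gives a d³ configuration.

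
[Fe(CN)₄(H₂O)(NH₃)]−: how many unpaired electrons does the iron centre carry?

Summing ligand charges against the −1 overall charge gives an oxidation state of +3 for iron.
Fe sits in group 8, so the d-electron count is 8 − 3 = 5.
The spin state decides the count: Cyanide is a strong-field ligand (high in the spectrochemical series) for a first-row metal, so the complex is low-spin.
An octahedral low-spin d⁵ ion is t₂g⁵e_g⁰, giving 1 unpaired electron.

1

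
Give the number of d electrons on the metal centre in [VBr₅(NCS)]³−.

Ligand charges: each bromide is −1; each isothiocyanate is −1. With an overall charge of −3 the vanadium centre must be in the +3 oxidation state.
Vanadium is a group-5 element; V(III) is therefore d².

d²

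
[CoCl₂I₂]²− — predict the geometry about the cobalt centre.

Each chloride is −1; each iodide is −1; balancing the −2 overall charge requires Co(II).
Co sits in group 9, so the d-electron count is 9 − 2 = 7.
With 4 monodentate ligands the coordination number is 4.
Chloride and iodide are weak-field ligands.
For a high-spin 3d d⁷ ion with weak-field ligands the small Δₜ gives little square-planar CFSE advantage, so four ligands adopt the sterically favoured tetrahedral geometry.

tetrahedral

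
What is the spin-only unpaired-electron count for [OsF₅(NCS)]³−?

1

Ligand charges: each fluoride is −1; each isothiocyanate is −1. With an overall charge of −3 the osmium centre must be in the +3 oxidation state.
Group 8 minus oxidation state 3 gives a d⁵ configuration.
The spin state decides the count: a 5d ion has a large Δₒ and is invariably low-spin.
An octahedral low-spin d⁵ ion is t₂g⁵e_g⁰, giving 1 unpaired electron.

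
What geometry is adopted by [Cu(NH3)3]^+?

trigonal planar

Summing ligand charges against the +1 overall charge gives an oxidation state of +1 for copper.
Copper is a group-11 element; Cu(I) is therefore d¹⁰.
Coordination number: 3.
Three ligands around a d¹⁰ centre minimise repulsion in a trigonal-planar arrangement.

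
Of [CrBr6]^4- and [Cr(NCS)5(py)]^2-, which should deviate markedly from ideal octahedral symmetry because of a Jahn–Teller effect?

[CrBr6]^4-

[CrBr6]^4-: Summing ligand charges against the −4 overall charge gives an oxidation state of +2 for chromium. Chromium is a group-6 element; Cr(II) is therefore d⁴. Bromide is a weak-field ligand for a first-row metal, so the complex is high-spin. The t₂g³e_g¹ (high-spin) configuration has an unevenly filled e_g set; the Jahn–Teller theorem predicts a tetragonal distortion (typically axial elongation) to lift the degeneracy.
[Cr(NCS)5(py)]^2-: Each isothiocyanate is −1; pyridine is neutral; balancing the −2 overall charge requires Cr(III). Group 6 minus oxidation state 3 gives a d³ configuration. The d³ configuration leaves the e_g set evenly filled (or empty) — no strong Jahn–Teller driving force.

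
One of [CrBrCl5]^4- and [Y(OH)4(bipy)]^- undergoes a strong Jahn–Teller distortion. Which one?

[CrBrCl5]^4-: Summing ligand charges against the −4 overall charge gives an oxidation state of +2 for chromium. Chromium is a group-6 element; Cr(II) is therefore d⁴. Bromide and chloride are weak-field ligands for a first-row metal, so the complex is high-spin. The t₂g³e_g¹ (high-spin) configuration has an unevenly filled e_g set; the Jahn–Teller theorem predicts a tetragonal distortion (typically axial elongation) to lift the degeneracy.
[Y(OH)4(bipy)]^-: Each hydroxide is −1; 2,2′-bipyridine is neutral; balancing the −1 overall charge requires Y(III). Group 3 minus oxidation state 3 gives a d⁰ configuration. The d⁰ configuration leaves the e_g set evenly filled (or empty) — no strong Jahn–Teller driving force.

[CrBrCl5]^4-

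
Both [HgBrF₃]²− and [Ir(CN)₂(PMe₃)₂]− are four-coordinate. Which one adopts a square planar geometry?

For [HgBrF₃]²−: Each bromide is −1; each fluoride is −1; balancing the −2 overall charge requires Hg(II). Mercury is a group-12 element; Hg(II) is therefore d¹⁰. A d¹⁰ ion has no crystal-field stabilisation preference between square planar and tetrahedral, so four ligands adopt the sterically favoured tetrahedral geometry. → tetrahedral.
For [Ir(CN)₂(PMe₃)₂]−: Each cyanide is −1; trimethylphosphine is neutral; balancing the −1 overall charge requires Ir(I). Iridium is a group-9 element; Ir(I) is therefore d⁸. A 5d d⁸ ion has a large crystal-field splitting; square planar leaves the high-energy d_{x²−y²} orbital empty and maximises CFSE. → square planar.

[Ir(CN)₂(PMe₃)₂]−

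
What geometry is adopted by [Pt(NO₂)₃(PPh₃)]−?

Summing ligand charges against the −1 overall charge gives an oxidation state of +2 for platinum.
Group 10 minus oxidation state 2 gives a d⁸ configuration.
Coordination number: 4.
A 5d d⁸ ion has a large crystal-field splitting; square planar leaves the high-energy d_{x²−y²} orbital empty and maximises CFSE.

square planar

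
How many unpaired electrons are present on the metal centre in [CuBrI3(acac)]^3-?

Summing ligand charges against the −3 overall charge gives an oxidation state of +2 for copper.
Group 11 minus oxidation state 2 gives a d⁹ configuration.
Counting donor atoms: 1×bromide (monodentate) → 1 donor; 3×iodide (monodentate) → 3 donors; 1×acetylacetonate (bidentate) → 2 donors. Coordination number = 6.
In an octahedral field the d⁹ configuration is t₂g⁶e_g³ (only one arrangement possible), giving 1 unpaired electron.

1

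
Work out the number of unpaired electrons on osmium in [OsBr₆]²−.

Ligand charges: each bromide is −1. With an overall charge of −2 the osmium centre must be in the +4 oxidation state.
Group 8 minus oxidation state 4 gives a d⁴ configuration.
The spin state decides the count: a 5d ion has a large Δₒ and is invariably low-spin.
An octahedral low-spin d⁴ ion is t₂g⁴e_g⁰, giving 2 unpaired electrons.

2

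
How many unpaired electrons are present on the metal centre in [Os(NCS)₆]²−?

2

Ligand charges: each isothiocyanate is −1. With an overall charge of −2 the osmium centre must be in the +4 oxidation state.
Os sits in group 8, so the d-electron count is 8 − 4 = 4.
The spin state decides the count: a 5d ion has a large Δₒ and is invariably low-spin.
An octahedral low-spin d⁴ ion is t₂g⁴e_g⁰, giving 2 unpaired electrons.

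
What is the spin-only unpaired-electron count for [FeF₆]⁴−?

4 unpaired electrons

Ligand charges: each fluoride is −1. With an overall charge of −4 the iron centre must be in the +2 oxidation state.
Fe sits in group 8, so the d-electron count is 8 − 2 = 6.
The spin state decides the count: Fluoride is a weak-field ligand for a first-row metal, so the complex is high-spin.
An octahedral high-spin d⁶ ion is t₂g⁴e_g², giving 4 unpaired electrons.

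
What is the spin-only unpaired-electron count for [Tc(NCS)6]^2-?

Each isothiocyanate is −1; balancing the −2 overall charge requires Tc(IV).
Tc sits in group 7, so the d-electron count is 7 − 4 = 3.
In an octahedral field the d³ configuration is t₂g³e_g⁰ (only one arrangement possible), giving 3 unpaired electrons.

3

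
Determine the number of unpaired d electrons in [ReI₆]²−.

3 unpaired electrons

Each iodide is −1; balancing the −2 overall charge requires Re(IV).
Re sits in group 7, so the d-electron count is 7 − 4 = 3.
In an octahedral field the d³ configuration is t₂g³e_g⁰ (only one arrangement possible), giving 3 unpaired electrons.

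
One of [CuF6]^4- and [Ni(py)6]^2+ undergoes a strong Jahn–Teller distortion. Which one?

[CuF6]^4-: Each fluoride is −1; balancing the −4 overall charge requires Cu(II). Cu sits in group 11, so the d-electron count is 11 − 2 = 9. The t₂g⁶e_g³ configuration has an unevenly filled e_g set; the Jahn–Teller theorem predicts a tetragonal distortion (typically axial elongation) to lift the degeneracy.
[Ni(py)6]^2+: Summing ligand charges against the +2 overall charge gives an oxidation state of +2 for nickel. Ni sits in group 10, so the d-electron count is 10 − 2 = 8. The d⁸ configuration leaves the e_g set evenly filled (or empty) — no strong Jahn–Teller driving force.

[CuF6]^4-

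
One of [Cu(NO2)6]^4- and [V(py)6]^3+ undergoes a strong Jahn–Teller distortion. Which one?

[Cu(NO2)6]^4-: Ligand charges: each nitro (N-bound nitrite) is −1. With an overall charge of −4 the copper centre must be in the +2 oxidation state. Group 11 minus oxidation state 2 gives a d⁹ configuration. The t₂g⁶e_g³ configuration has an unevenly filled e_g set; the Jahn–Teller theorem predicts a tetragonal distortion (typically axial elongation) to lift the degeneracy.
[V(py)6]^3+: Pyridine is neutral; balancing the +3 overall charge requires V(III). V sits in group 5, so the d-electron count is 5 − 3 = 2. The d² configuration leaves the e_g set evenly filled (or empty) — no strong Jahn–Teller driving force.

[Cu(NO2)6]^4-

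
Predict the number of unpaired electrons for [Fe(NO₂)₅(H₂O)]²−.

1

Summing ligand charges against the −2 overall charge gives an oxidation state of +3 for iron.
Fe sits in group 8, so the d-electron count is 8 − 3 = 5.
The spin state decides the count: Nitro (N-bound nitrite) is a strong-field ligand (high in the spectrochemical series) for a first-row metal, so the complex is low-spin.
An octahedral low-spin d⁵ ion is t₂g⁵e_g⁰, giving 1 unpaired electron.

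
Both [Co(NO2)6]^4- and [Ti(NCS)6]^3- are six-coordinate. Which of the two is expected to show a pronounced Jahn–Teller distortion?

[Co(NO2)6]^4-

[Co(NO2)6]^4-: Each nitro (N-bound nitrite) is −1; balancing the −4 overall charge requires Co(II). Co sits in group 9, so the d-electron count is 9 − 2 = 7. Nitro (N-bound nitrite) is a strong-field ligand (high in the spectrochemical series) for a first-row metal, so the complex is low-spin. The t₂g⁶e_g¹ (low-spin) configuration has an unevenly filled e_g set; the Jahn–Teller theorem predicts a tetragonal distortion (typically axial elongation) to lift the degeneracy.
[Ti(NCS)6]^3-: Each isothiocyanate is −1; balancing the −3 overall charge requires Ti(III). Titanium is a group-4 element; Ti(III) is therefore d¹. The d¹ configuration leaves the e_g set evenly filled (or empty) — no strong Jahn–Teller driving force.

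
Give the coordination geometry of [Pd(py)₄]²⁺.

Ligand charges: pyridine is neutral. With an overall charge of +2 the palladium centre must be in the +2 oxidation state.
Group 10 minus oxidation state 2 gives a d⁸ configuration.
Coordination number: 4.
A 4d d⁸ ion has a large crystal-field splitting; square planar leaves the high-energy d_{x²−y²} orbital empty and maximises CFSE.

square planar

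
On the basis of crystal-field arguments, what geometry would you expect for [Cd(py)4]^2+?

Pyridine is neutral; balancing the +2 overall charge requires Cd(II).
Cd sits in group 12, so the d-electron count is 12 − 2 = 10.
Coordination number: 4.
A d¹⁰ ion has no crystal-field stabilisation preference between square planar and tetrahedral, so four ligands adopt the sterically favoured tetrahedral geometry.

tetrahedral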